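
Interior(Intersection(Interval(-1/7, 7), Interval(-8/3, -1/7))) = EmptySet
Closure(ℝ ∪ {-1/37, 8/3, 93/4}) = ℝ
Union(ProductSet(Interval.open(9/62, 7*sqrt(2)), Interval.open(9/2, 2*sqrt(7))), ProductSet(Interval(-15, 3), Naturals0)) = Union(ProductSet(Interval(-15, 3), Naturals0), ProductSet(Interval.open(9/62, 7*sqrt(2)), Interval.open(9/2, 2*sqrt(7))))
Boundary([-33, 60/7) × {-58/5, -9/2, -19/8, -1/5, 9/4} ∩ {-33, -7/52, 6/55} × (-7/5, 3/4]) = {-33, -7/52, 6/55} × {-1/5}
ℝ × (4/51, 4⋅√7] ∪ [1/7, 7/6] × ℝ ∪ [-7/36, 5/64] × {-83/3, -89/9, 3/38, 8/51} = ([1/7, 7/6] × ℝ) ∪ ([-7/36, 5/64] × {-83/3, -89/9, 3/38, 8/51}) ∪ (ℝ × (4/51, 4⋅√7])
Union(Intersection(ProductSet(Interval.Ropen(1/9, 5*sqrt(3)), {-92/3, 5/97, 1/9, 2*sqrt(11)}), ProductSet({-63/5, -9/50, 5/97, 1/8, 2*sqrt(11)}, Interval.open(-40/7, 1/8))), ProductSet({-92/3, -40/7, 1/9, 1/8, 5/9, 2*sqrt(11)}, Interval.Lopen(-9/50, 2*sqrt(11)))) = ProductSet({-92/3, -40/7, 1/9, 1/8, 5/9, 2*sqrt(11)}, Interval.Lopen(-9/50, 2*sqrt(11)))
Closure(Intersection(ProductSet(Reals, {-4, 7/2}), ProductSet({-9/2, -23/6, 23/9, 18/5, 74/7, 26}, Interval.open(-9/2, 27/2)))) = ProductSet({-9/2, -23/6, 23/9, 18/5, 74/7, 26}, {-4, 7/2})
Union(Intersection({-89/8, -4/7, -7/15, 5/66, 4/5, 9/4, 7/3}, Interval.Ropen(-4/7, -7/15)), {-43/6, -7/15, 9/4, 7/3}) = {-43/6, -4/7, -7/15, 9/4, 7/3}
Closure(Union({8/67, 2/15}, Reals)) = Reals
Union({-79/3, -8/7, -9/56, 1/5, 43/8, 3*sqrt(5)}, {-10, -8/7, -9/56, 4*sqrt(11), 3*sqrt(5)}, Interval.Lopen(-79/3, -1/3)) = Union({-9/56, 1/5, 43/8, 4*sqrt(11), 3*sqrt(5)}, Interval(-79/3, -1/3))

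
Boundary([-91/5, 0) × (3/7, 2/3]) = ({-91/5, 0} × [3/7, 2/3]) ∪ ([-91/5, 0] × {3/7, 2/3})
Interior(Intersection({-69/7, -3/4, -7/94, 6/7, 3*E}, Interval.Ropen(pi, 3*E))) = EmptySet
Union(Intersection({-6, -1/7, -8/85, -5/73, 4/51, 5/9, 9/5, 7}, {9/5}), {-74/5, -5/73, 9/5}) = {-74/5, -5/73, 9/5}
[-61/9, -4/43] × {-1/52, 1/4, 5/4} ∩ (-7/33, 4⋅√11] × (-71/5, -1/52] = (-7/33, -4/43] × {-1/52}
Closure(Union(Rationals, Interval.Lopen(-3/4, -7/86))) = Union(Interval(-oo, oo), Rationals)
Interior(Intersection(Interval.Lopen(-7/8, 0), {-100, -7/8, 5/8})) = EmptySet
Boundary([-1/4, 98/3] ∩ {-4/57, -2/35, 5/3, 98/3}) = {-4/57, -2/35, 5/3, 98/3}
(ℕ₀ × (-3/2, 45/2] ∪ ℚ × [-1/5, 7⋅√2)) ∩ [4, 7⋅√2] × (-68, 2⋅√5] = ({4, 5, …, 9} × (-3/2, 2⋅√5]) ∪ ((ℚ ∩ [4, 7⋅√2]) × [-1/5, 2⋅√5])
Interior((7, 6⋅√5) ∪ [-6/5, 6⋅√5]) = (-6/5, 6⋅√5)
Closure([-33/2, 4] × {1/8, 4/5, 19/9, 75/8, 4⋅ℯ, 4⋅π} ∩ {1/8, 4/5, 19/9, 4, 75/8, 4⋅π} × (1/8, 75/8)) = {1/8, 4/5, 19/9, 4} × {4/5, 19/9}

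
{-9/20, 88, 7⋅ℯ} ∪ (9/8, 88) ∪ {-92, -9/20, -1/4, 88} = {-92, -9/20, -1/4} ∪ (9/8, 88]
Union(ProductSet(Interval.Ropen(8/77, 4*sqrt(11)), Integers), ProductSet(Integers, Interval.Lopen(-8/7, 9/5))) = Union(ProductSet(Integers, Interval.Lopen(-8/7, 9/5)), ProductSet(Interval.Ropen(8/77, 4*sqrt(11)), Integers))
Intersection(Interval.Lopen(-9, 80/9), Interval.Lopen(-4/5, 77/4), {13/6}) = {13/6}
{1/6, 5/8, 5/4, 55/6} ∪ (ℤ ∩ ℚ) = ℤ ∪ {1/6, 5/8, 5/4, 55/6}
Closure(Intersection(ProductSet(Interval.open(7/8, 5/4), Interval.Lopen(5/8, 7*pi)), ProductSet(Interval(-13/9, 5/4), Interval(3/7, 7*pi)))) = Union(ProductSet({7/8, 5/4}, Interval(5/8, 7*pi)), ProductSet(Interval(7/8, 5/4), {5/8, 7*pi}), ProductSet(Interval.open(7/8, 5/4), Interval.Lopen(5/8, 7*pi)))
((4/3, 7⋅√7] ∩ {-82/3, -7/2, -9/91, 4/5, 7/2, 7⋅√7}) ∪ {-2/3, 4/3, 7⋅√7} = {-2/3, 4/3, 7/2, 7⋅√7}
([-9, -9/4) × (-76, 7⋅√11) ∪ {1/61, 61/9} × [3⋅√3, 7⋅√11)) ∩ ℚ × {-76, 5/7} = (ℚ ∩ [-9, -9/4)) × {5/7}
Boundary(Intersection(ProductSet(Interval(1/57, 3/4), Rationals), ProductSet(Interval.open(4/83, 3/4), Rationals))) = ProductSet(Interval(4/83, 3/4), Reals)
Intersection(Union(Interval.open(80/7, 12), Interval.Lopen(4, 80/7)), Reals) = Interval.open(4, 12)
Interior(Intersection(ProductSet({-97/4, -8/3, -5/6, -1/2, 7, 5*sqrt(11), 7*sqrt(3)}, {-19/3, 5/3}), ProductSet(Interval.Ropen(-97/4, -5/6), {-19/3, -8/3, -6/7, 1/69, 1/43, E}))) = EmptySet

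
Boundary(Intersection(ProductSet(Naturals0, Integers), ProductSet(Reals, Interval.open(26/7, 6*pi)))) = ProductSet(Naturals0, Range(4, 19, 1))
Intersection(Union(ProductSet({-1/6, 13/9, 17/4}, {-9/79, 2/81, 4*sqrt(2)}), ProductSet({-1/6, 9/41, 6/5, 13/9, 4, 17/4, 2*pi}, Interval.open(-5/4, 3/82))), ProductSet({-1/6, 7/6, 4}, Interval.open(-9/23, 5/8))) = ProductSet({-1/6, 4}, Interval.open(-9/23, 3/82))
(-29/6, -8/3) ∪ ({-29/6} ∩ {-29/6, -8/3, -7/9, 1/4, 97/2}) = [-29/6, -8/3)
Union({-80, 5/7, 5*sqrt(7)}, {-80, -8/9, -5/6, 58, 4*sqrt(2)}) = {-80, -8/9, -5/6, 5/7, 58, 4*sqrt(2), 5*sqrt(7)}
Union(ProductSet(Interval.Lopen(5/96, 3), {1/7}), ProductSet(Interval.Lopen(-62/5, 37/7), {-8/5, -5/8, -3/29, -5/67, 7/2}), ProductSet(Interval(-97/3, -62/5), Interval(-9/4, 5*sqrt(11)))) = Union(ProductSet(Interval(-97/3, -62/5), Interval(-9/4, 5*sqrt(11))), ProductSet(Interval.Lopen(-62/5, 37/7), {-8/5, -5/8, -3/29, -5/67, 7/2}), ProductSet(Interval.Lopen(5/96, 3), {1/7}))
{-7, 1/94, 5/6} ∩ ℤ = {-7}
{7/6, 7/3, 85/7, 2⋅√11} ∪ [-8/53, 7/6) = [-8/53, 7/6] ∪ {7/3, 85/7, 2⋅√11}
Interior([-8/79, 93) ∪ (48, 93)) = (-8/79, 93)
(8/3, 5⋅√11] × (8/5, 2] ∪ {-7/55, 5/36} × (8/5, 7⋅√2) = ({-7/55, 5/36} × (8/5, 7⋅√2)) ∪ ((8/3, 5⋅√11] × (8/5, 2])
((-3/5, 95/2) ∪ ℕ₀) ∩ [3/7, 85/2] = [3/7, 85/2] ∪ {1, 2, …, 42}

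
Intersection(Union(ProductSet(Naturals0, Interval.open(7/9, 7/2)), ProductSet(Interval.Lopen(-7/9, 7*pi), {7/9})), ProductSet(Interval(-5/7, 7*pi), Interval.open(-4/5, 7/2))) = Union(ProductSet(Interval(-5/7, 7*pi), {7/9}), ProductSet(Range(0, 22, 1), Interval.open(7/9, 7/2)))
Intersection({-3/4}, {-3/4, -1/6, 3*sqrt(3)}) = {-3/4}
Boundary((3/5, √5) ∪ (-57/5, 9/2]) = {-57/5, 9/2}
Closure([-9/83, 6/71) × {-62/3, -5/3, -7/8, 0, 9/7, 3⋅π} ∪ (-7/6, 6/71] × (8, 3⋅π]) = ({-7/6, 6/71} × [8, 3⋅π]) ∪ ([-7/6, 6/71] × {8, 3⋅π}) ∪ ((-7/6, 6/71] × (8, 3⋅π]) ∪ ([-9/83, 6/71] × {-62/3, -5/3, -7/8, 0, 9/7, 3⋅π})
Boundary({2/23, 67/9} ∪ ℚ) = ℝ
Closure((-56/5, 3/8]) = [-56/5, 3/8]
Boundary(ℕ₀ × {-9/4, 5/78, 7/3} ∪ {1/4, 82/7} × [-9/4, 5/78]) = (ℕ₀ × {-9/4, 5/78, 7/3}) ∪ ({1/4, 82/7} × [-9/4, 5/78])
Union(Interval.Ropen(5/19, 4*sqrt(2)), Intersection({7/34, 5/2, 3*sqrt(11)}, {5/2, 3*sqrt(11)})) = Union({3*sqrt(11)}, Interval.Ropen(5/19, 4*sqrt(2)))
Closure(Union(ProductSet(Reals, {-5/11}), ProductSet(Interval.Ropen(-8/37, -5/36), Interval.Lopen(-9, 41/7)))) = Union(ProductSet({-8/37, -5/36}, Interval(-9, 41/7)), ProductSet(Interval(-oo, oo), {-5/11}), ProductSet(Interval(-8/37, -5/36), {-9, 41/7}), ProductSet(Interval.Ropen(-8/37, -5/36), Interval.Lopen(-9, 41/7)))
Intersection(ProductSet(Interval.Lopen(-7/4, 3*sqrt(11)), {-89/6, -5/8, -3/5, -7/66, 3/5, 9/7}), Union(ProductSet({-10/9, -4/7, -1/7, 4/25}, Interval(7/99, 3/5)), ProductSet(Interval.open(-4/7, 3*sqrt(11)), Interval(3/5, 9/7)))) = Union(ProductSet({-10/9, -4/7, -1/7, 4/25}, {3/5}), ProductSet(Interval.open(-4/7, 3*sqrt(11)), {3/5, 9/7}))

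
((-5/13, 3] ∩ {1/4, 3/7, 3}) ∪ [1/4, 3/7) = [1/4, 3/7] ∪ {3}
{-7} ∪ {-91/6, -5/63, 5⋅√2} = {-91/6, -7, -5/63, 5⋅√2}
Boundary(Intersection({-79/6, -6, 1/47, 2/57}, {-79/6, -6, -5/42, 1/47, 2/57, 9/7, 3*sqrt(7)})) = {-79/6, -6, 1/47, 2/57}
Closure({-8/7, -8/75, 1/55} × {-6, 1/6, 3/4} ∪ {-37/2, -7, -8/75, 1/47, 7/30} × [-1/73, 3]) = ({-8/7, -8/75, 1/55} × {-6, 1/6, 3/4}) ∪ ({-37/2, -7, -8/75, 1/47, 7/30} × [-1/73, 3])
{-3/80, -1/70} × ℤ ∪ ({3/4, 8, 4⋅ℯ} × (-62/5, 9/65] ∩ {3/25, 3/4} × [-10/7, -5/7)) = ({-3/80, -1/70} × ℤ) ∪ ({3/4} × [-10/7, -5/7))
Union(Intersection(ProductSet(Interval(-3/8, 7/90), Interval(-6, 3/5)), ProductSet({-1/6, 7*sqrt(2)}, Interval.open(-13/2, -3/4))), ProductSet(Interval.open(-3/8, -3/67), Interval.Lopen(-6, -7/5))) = Union(ProductSet({-1/6}, Interval.Ropen(-6, -3/4)), ProductSet(Interval.open(-3/8, -3/67), Interval.Lopen(-6, -7/5)))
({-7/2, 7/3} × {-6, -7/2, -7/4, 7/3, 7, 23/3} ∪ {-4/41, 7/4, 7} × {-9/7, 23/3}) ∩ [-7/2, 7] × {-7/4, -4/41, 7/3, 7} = {-7/2, 7/3} × {-7/4, 7/3, 7}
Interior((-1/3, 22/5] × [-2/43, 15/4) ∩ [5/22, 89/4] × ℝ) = (5/22, 22/5) × (-2/43, 15/4)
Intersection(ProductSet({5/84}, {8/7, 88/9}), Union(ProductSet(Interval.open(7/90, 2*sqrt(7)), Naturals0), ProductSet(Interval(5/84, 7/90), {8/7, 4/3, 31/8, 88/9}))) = ProductSet({5/84}, {8/7, 88/9})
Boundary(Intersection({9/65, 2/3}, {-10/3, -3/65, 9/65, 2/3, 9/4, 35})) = {9/65, 2/3}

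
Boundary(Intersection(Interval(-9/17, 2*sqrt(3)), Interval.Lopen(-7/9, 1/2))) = {-9/17, 1/2}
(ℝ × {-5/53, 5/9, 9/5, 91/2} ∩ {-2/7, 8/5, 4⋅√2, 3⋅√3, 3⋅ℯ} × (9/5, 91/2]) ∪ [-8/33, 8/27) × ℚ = ([-8/33, 8/27) × ℚ) ∪ ({-2/7, 8/5, 4⋅√2, 3⋅√3, 3⋅ℯ} × {91/2})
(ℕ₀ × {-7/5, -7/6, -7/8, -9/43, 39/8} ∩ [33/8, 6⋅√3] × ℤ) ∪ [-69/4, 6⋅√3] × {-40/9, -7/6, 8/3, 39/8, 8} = [-69/4, 6⋅√3] × {-40/9, -7/6, 8/3, 39/8, 8}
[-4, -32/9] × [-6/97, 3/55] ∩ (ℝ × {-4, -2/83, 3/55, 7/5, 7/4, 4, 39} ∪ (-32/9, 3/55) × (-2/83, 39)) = [-4, -32/9] × {-2/83, 3/55}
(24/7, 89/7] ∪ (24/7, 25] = (24/7, 25]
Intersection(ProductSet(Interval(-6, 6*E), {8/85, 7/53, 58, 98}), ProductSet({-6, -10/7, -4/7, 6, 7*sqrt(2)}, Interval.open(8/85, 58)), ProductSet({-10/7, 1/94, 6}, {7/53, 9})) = ProductSet({-10/7, 6}, {7/53})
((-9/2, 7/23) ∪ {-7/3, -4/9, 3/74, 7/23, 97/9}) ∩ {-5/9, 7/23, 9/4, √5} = {-5/9, 7/23}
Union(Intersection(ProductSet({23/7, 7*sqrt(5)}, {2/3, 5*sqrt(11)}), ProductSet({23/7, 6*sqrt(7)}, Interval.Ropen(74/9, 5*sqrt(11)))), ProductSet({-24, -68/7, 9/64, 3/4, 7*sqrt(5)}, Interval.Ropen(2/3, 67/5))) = ProductSet({-24, -68/7, 9/64, 3/4, 7*sqrt(5)}, Interval.Ropen(2/3, 67/5))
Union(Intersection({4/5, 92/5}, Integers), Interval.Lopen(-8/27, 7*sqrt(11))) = Interval.Lopen(-8/27, 7*sqrt(11))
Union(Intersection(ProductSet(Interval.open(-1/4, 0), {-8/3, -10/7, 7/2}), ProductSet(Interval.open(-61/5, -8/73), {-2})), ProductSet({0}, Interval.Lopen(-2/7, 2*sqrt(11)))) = ProductSet({0}, Interval.Lopen(-2/7, 2*sqrt(11)))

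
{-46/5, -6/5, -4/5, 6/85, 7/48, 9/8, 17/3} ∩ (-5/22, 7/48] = {6/85, 7/48}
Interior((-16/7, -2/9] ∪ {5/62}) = (-16/7, -2/9)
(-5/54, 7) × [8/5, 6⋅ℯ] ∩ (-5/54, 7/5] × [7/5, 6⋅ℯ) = (-5/54, 7/5] × [8/5, 6⋅ℯ)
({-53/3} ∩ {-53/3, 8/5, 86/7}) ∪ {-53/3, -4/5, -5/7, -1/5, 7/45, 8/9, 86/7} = {-53/3, -4/5, -5/7, -1/5, 7/45, 8/9, 86/7}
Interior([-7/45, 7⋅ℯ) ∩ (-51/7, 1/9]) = (-7/45, 1/9)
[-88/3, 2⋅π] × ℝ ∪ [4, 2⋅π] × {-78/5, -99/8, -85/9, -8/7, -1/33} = [-88/3, 2⋅π] × ℝ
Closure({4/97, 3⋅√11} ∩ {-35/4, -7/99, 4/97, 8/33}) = {4/97}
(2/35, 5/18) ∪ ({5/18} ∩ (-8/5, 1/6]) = (2/35, 5/18)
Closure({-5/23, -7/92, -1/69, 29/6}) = {-5/23, -7/92, -1/69, 29/6}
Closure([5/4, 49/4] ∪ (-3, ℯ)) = [-3, 49/4]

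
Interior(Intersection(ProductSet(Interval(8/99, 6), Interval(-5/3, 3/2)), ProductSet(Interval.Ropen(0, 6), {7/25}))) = EmptySet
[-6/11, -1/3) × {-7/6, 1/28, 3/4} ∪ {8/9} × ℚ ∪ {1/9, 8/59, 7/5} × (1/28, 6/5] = ({8/9} × ℚ) ∪ ({1/9, 8/59, 7/5} × (1/28, 6/5]) ∪ ([-6/11, -1/3) × {-7/6, 1/28, 3/4})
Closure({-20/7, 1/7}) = {-20/7, 1/7}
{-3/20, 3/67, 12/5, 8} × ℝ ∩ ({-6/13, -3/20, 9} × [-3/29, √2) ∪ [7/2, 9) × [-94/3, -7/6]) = ({8} × [-94/3, -7/6]) ∪ ({-3/20} × [-3/29, √2))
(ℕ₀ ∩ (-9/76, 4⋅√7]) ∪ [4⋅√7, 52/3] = {0, 1, …, 10} ∪ [4⋅√7, 52/3]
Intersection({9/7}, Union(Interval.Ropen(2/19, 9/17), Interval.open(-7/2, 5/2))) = {9/7}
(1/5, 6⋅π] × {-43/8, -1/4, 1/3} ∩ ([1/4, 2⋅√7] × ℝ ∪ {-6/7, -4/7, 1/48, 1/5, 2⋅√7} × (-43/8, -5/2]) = [1/4, 2⋅√7] × {-43/8, -1/4, 1/3}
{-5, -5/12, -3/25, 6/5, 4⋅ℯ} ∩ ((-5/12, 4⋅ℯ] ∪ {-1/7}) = {-3/25, 6/5, 4⋅ℯ}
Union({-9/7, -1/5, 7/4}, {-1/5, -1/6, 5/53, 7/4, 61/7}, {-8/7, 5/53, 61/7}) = {-9/7, -8/7, -1/5, -1/6, 5/53, 7/4, 61/7}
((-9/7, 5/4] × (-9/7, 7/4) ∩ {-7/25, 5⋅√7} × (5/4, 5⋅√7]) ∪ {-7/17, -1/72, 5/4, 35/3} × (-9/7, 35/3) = ({-7/25} × (5/4, 7/4)) ∪ ({-7/17, -1/72, 5/4, 35/3} × (-9/7, 35/3))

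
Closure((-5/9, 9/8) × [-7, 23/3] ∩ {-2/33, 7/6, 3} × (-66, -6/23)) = {-2/33} × [-7, -6/23]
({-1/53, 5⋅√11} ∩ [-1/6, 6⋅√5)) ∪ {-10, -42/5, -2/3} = {-10, -42/5, -2/3, -1/53}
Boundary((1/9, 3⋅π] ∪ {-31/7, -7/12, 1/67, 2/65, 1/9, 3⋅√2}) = {-31/7, -7/12, 1/67, 2/65, 1/9, 3⋅π}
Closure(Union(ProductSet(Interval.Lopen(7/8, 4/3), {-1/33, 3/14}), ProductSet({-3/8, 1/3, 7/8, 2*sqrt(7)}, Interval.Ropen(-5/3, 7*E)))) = Union(ProductSet({-3/8, 1/3, 7/8, 2*sqrt(7)}, Interval(-5/3, 7*E)), ProductSet(Interval(7/8, 4/3), {-1/33, 3/14}))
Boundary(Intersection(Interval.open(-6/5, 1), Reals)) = {-6/5, 1}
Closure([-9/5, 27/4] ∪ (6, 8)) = [-9/5, 8]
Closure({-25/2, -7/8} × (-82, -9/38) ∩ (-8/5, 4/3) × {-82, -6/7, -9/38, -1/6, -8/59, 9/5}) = {-7/8} × {-6/7}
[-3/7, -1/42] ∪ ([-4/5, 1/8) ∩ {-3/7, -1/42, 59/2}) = [-3/7, -1/42]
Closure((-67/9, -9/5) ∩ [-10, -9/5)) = [-67/9, -9/5]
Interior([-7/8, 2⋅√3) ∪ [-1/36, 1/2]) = (-7/8, 2⋅√3)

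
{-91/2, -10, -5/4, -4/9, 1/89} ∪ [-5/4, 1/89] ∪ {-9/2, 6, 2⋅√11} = {-91/2, -10, -9/2, 6, 2⋅√11} ∪ [-5/4, 1/89]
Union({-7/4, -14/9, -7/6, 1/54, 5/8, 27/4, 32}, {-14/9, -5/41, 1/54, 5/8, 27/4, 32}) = {-7/4, -14/9, -7/6, -5/41, 1/54, 5/8, 27/4, 32}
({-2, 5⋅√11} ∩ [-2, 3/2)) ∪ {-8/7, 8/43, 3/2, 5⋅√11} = {-2, -8/7, 8/43, 3/2, 5⋅√11}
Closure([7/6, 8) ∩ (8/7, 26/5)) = [7/6, 26/5]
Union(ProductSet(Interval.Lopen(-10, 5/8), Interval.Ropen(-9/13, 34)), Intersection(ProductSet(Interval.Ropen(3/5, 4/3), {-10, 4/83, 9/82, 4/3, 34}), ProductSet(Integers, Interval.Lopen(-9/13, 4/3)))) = Union(ProductSet(Interval.Lopen(-10, 5/8), Interval.Ropen(-9/13, 34)), ProductSet(Range(1, 2, 1), {4/83, 9/82, 4/3}))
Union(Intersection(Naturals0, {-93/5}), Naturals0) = Naturals0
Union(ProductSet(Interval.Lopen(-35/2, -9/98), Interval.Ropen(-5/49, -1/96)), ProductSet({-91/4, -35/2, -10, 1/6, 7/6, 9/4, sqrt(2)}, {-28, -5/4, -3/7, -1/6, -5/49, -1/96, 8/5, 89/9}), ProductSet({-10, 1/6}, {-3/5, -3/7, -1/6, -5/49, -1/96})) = Union(ProductSet({-10, 1/6}, {-3/5, -3/7, -1/6, -5/49, -1/96}), ProductSet({-91/4, -35/2, -10, 1/6, 7/6, 9/4, sqrt(2)}, {-28, -5/4, -3/7, -1/6, -5/49, -1/96, 8/5, 89/9}), ProductSet(Interval.Lopen(-35/2, -9/98), Interval.Ropen(-5/49, -1/96)))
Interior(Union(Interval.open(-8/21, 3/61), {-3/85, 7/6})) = Interval.open(-8/21, 3/61)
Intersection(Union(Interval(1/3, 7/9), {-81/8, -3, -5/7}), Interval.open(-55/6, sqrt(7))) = Union({-3, -5/7}, Interval(1/3, 7/9))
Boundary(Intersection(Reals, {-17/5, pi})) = {-17/5, pi}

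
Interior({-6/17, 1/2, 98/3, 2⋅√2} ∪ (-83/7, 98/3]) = (-83/7, 98/3)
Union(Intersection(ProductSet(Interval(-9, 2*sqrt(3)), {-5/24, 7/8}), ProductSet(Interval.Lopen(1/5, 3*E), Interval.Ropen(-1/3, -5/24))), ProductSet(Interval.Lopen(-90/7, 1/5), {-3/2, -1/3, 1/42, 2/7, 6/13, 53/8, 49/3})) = ProductSet(Interval.Lopen(-90/7, 1/5), {-3/2, -1/3, 1/42, 2/7, 6/13, 53/8, 49/3})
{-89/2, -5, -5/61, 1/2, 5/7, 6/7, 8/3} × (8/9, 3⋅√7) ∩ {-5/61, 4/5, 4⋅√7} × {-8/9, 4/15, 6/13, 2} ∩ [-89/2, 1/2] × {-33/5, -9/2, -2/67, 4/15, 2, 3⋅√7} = {-5/61} × {2}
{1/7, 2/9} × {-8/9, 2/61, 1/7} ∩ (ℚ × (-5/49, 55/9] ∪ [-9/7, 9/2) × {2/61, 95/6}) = {1/7, 2/9} × {2/61, 1/7}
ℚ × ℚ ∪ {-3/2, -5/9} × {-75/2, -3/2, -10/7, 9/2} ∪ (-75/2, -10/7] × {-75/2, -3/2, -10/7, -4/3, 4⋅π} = (ℚ × ℚ) ∪ ((-75/2, -10/7] × {-75/2, -3/2, -10/7, -4/3, 4⋅π})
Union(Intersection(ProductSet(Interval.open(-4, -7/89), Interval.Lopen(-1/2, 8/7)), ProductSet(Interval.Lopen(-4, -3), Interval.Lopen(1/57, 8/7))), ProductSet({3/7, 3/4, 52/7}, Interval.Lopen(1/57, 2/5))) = Union(ProductSet({3/7, 3/4, 52/7}, Interval.Lopen(1/57, 2/5)), ProductSet(Interval.Lopen(-4, -3), Interval.Lopen(1/57, 8/7)))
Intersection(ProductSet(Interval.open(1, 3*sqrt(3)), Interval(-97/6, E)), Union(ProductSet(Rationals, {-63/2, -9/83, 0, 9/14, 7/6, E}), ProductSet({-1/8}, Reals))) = ProductSet(Intersection(Interval.open(1, 3*sqrt(3)), Rationals), {-9/83, 0, 9/14, 7/6, E})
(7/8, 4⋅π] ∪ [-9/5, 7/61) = [-9/5, 7/61) ∪ (7/8, 4⋅π]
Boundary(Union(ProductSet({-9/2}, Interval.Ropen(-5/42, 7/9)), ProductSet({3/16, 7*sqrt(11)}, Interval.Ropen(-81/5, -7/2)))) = Union(ProductSet({-9/2}, Interval(-5/42, 7/9)), ProductSet({3/16, 7*sqrt(11)}, Interval(-81/5, -7/2)))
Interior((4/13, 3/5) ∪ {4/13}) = (4/13, 3/5)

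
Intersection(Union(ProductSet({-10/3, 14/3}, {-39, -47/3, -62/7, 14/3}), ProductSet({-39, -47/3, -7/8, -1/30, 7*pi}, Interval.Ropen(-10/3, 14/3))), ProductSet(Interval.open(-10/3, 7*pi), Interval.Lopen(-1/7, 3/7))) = ProductSet({-7/8, -1/30}, Interval.Lopen(-1/7, 3/7))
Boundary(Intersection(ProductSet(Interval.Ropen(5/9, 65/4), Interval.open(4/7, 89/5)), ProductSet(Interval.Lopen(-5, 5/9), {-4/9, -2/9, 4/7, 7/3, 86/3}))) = ProductSet({5/9}, {7/3})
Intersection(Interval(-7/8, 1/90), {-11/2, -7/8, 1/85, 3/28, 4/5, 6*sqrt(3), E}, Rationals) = {-7/8}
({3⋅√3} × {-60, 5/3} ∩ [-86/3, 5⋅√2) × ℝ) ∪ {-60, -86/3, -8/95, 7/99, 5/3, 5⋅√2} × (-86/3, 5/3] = ({3⋅√3} × {-60, 5/3}) ∪ ({-60, -86/3, -8/95, 7/99, 5/3, 5⋅√2} × (-86/3, 5/3])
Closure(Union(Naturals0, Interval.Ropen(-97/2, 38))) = Union(Complement(Naturals0, Interval.open(-97/2, 38)), Interval(-97/2, 38), Naturals0)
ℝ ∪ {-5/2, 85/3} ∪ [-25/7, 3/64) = (-∞, ∞)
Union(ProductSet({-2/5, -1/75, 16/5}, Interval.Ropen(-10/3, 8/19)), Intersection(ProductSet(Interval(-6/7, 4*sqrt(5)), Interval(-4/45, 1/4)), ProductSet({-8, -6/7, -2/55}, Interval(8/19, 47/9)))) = ProductSet({-2/5, -1/75, 16/5}, Interval.Ropen(-10/3, 8/19))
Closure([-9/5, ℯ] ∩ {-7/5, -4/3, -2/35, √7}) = {-7/5, -4/3, -2/35, √7}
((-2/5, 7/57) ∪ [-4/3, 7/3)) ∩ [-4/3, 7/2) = [-4/3, 7/3)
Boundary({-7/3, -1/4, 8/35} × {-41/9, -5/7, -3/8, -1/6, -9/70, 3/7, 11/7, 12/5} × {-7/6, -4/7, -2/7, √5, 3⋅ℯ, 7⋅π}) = {-7/3, -1/4, 8/35} × {-41/9, -5/7, -3/8, -1/6, -9/70, 3/7, 11/7, 12/5} × {-7/6, -4/7, -2/7, √5, 3⋅ℯ, 7⋅π}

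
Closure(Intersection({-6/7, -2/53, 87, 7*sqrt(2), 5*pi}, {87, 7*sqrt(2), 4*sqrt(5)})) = {87, 7*sqrt(2)}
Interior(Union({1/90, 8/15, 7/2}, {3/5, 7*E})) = EmptySet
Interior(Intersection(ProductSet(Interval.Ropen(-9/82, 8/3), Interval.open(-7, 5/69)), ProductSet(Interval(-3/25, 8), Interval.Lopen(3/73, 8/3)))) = ProductSet(Interval.open(-9/82, 8/3), Interval.open(3/73, 5/69))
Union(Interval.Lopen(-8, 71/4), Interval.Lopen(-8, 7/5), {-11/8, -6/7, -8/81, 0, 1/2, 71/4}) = Interval.Lopen(-8, 71/4)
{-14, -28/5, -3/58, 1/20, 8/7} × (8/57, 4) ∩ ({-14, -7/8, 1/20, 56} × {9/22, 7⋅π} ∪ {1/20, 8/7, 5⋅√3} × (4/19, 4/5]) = ({-14, 1/20} × {9/22}) ∪ ({1/20, 8/7} × (4/19, 4/5])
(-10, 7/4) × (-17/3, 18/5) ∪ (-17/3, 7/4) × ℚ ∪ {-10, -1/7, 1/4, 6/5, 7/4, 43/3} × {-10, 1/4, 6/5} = ((-17/3, 7/4) × ℚ) ∪ ((-10, 7/4) × (-17/3, 18/5)) ∪ ({-10, -1/7, 1/4, 6/5, 7/4, 43/3} × {-10, 1/4, 6/5})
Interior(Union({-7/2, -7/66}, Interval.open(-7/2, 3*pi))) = Interval.open(-7/2, 3*pi)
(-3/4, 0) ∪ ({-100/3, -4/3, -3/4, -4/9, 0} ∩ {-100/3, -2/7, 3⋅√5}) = {-100/3} ∪ (-3/4, 0)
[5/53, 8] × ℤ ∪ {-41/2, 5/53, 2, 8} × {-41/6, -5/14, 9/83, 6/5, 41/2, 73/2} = ([5/53, 8] × ℤ) ∪ ({-41/2, 5/53, 2, 8} × {-41/6, -5/14, 9/83, 6/5, 41/2, 73/2})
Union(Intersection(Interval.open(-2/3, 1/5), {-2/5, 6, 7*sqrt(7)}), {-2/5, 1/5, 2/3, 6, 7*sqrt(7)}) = {-2/5, 1/5, 2/3, 6, 7*sqrt(7)}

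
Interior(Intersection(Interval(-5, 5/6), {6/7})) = EmptySet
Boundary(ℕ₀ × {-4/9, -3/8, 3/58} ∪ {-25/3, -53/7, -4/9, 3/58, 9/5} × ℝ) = (ℕ₀ × {-4/9, -3/8, 3/58}) ∪ ({-25/3, -53/7, -4/9, 3/58, 9/5} × ℝ)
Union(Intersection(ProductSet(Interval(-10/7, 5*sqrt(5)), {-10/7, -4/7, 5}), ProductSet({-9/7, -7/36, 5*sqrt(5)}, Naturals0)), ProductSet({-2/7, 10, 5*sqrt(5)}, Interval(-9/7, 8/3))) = Union(ProductSet({-9/7, -7/36, 5*sqrt(5)}, {5}), ProductSet({-2/7, 10, 5*sqrt(5)}, Interval(-9/7, 8/3)))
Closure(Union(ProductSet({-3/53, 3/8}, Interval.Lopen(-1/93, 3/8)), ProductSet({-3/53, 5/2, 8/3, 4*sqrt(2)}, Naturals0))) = Union(ProductSet({-3/53, 3/8}, Interval(-1/93, 3/8)), ProductSet({-3/53, 5/2, 8/3, 4*sqrt(2)}, Naturals0))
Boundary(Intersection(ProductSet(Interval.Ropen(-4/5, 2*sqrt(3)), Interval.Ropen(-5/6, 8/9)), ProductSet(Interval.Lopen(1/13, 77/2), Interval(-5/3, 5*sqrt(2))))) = Union(ProductSet({1/13, 2*sqrt(3)}, Interval(-5/6, 8/9)), ProductSet(Interval(1/13, 2*sqrt(3)), {-5/6, 8/9}))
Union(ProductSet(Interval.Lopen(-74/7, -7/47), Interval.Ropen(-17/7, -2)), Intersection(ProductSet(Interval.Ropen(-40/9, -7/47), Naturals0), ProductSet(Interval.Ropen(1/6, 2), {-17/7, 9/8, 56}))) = ProductSet(Interval.Lopen(-74/7, -7/47), Interval.Ropen(-17/7, -2))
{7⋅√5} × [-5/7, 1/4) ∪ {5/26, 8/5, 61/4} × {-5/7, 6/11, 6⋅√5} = ({7⋅√5} × [-5/7, 1/4)) ∪ ({5/26, 8/5, 61/4} × {-5/7, 6/11, 6⋅√5})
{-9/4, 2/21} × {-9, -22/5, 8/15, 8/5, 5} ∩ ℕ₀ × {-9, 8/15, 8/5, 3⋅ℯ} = ∅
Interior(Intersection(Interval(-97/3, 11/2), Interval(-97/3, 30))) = Interval.open(-97/3, 11/2)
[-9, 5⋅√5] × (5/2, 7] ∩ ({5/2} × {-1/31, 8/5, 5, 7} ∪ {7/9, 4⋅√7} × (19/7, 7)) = ({5/2} × {5, 7}) ∪ ({7/9, 4⋅√7} × (19/7, 7))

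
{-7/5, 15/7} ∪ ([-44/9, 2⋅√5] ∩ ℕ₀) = {-7/5, 15/7} ∪ {0, 1, …, 4}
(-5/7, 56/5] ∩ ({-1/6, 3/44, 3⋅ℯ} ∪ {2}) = {-1/6, 3/44, 2, 3⋅ℯ}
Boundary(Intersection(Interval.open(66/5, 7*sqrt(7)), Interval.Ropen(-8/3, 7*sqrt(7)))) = {66/5, 7*sqrt(7)}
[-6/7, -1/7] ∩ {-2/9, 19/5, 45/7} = {-2/9}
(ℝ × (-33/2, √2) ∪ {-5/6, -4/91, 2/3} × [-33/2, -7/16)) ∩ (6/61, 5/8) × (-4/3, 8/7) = (6/61, 5/8) × (-4/3, 8/7)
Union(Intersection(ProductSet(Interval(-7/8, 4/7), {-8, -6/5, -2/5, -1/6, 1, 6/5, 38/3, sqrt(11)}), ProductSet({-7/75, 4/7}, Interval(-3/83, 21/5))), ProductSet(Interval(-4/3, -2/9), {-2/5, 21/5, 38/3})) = Union(ProductSet({-7/75, 4/7}, {1, 6/5, sqrt(11)}), ProductSet(Interval(-4/3, -2/9), {-2/5, 21/5, 38/3}))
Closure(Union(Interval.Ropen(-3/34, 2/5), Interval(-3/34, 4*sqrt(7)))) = Interval(-3/34, 4*sqrt(7))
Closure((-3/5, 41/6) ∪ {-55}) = {-55} ∪ [-3/5, 41/6]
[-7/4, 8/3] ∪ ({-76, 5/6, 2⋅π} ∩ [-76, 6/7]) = {-76} ∪ [-7/4, 8/3]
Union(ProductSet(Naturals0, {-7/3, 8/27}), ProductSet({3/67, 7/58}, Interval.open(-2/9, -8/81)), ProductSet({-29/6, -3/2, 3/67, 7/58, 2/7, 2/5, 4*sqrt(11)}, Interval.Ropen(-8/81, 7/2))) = Union(ProductSet({3/67, 7/58}, Interval.open(-2/9, -8/81)), ProductSet({-29/6, -3/2, 3/67, 7/58, 2/7, 2/5, 4*sqrt(11)}, Interval.Ropen(-8/81, 7/2)), ProductSet(Naturals0, {-7/3, 8/27}))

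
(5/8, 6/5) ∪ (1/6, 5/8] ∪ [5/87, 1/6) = [5/87, 1/6) ∪ (1/6, 6/5)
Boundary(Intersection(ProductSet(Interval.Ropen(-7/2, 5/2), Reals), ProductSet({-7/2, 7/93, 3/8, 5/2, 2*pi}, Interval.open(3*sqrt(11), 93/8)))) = ProductSet({-7/2, 7/93, 3/8}, Interval(3*sqrt(11), 93/8))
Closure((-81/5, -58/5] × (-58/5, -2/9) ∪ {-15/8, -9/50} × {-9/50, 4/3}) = ({-15/8, -9/50} × {-9/50, 4/3}) ∪ ({-81/5, -58/5} × [-58/5, -2/9]) ∪ ([-81/5, -58/5] × {-58/5, -2/9}) ∪ ((-81/5, -58/5] × (-58/5, -2/9))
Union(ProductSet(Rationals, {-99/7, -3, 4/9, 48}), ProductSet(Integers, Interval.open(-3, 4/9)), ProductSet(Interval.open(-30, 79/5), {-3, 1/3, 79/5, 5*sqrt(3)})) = Union(ProductSet(Integers, Interval.open(-3, 4/9)), ProductSet(Interval.open(-30, 79/5), {-3, 1/3, 79/5, 5*sqrt(3)}), ProductSet(Rationals, {-99/7, -3, 4/9, 48}))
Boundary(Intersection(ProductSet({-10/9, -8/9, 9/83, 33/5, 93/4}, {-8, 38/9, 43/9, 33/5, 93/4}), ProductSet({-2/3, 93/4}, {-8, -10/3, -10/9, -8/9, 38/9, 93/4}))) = ProductSet({93/4}, {-8, 38/9, 93/4})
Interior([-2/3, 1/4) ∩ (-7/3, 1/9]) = (-2/3, 1/9)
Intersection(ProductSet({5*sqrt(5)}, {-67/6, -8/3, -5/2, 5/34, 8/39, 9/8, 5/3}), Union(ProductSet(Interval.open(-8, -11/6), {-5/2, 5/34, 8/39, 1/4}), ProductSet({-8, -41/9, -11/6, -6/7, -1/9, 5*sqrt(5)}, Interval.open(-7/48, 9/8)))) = ProductSet({5*sqrt(5)}, {5/34, 8/39})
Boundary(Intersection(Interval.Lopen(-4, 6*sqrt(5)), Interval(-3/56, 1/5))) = {-3/56, 1/5}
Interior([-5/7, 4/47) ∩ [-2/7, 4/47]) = (-2/7, 4/47)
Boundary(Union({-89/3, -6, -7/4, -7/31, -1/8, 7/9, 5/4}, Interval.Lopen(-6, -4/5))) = {-89/3, -6, -4/5, -7/31, -1/8, 7/9, 5/4}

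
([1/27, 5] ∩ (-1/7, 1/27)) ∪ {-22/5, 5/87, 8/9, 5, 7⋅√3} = {-22/5, 5/87, 8/9, 5, 7⋅√3}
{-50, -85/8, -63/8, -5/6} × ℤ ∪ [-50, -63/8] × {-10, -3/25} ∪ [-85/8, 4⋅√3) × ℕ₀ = ({-50, -85/8, -63/8, -5/6} × ℤ) ∪ ([-50, -63/8] × {-10, -3/25}) ∪ ([-85/8, 4⋅√3) × ℕ₀)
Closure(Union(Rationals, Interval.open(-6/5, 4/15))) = Union(Interval(-oo, oo), Rationals)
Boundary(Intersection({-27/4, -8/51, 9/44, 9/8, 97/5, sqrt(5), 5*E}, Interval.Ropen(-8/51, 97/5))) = {-8/51, 9/44, 9/8, sqrt(5), 5*E}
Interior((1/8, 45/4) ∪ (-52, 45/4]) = (-52, 45/4)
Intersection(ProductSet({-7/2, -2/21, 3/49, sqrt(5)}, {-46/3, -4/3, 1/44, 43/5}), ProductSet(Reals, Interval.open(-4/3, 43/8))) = ProductSet({-7/2, -2/21, 3/49, sqrt(5)}, {1/44})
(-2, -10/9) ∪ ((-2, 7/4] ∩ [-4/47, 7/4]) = (-2, -10/9) ∪ [-4/47, 7/4]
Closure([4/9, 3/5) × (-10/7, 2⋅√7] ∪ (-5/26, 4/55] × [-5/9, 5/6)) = ({-5/26, 4/55} × [-5/9, 5/6]) ∪ ([-5/26, 4/55] × {-5/9, 5/6}) ∪ ((-5/26, 4/55] × [-5/9, 5/6)) ∪ ({4/9, 3/5} × [-10/7, 2⋅√7]) ∪ ([4/9, 3/5] × {-10/7, 2⋅√7}) ∪ ([4/9, 3/5) × (-10/7, 2⋅√7])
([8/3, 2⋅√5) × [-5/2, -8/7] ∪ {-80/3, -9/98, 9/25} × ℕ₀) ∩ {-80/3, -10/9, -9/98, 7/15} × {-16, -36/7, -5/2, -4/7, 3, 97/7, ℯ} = {-80/3, -9/98} × {3}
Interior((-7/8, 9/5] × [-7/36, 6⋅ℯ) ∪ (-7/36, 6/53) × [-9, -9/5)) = ((-7/36, 6/53) × (-9, -9/5)) ∪ ((-7/8, 9/5) × (-7/36, 6⋅ℯ))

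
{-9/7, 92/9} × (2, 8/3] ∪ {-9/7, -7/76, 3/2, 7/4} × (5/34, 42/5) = ({-9/7, 92/9} × (2, 8/3]) ∪ ({-9/7, -7/76, 3/2, 7/4} × (5/34, 42/5))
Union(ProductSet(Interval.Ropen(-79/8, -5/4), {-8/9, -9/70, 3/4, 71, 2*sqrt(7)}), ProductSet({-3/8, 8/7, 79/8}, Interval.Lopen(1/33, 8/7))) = Union(ProductSet({-3/8, 8/7, 79/8}, Interval.Lopen(1/33, 8/7)), ProductSet(Interval.Ropen(-79/8, -5/4), {-8/9, -9/70, 3/4, 71, 2*sqrt(7)}))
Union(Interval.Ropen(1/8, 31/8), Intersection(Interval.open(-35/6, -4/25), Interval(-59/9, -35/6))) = Interval.Ropen(1/8, 31/8)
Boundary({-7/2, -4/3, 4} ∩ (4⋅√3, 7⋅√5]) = ∅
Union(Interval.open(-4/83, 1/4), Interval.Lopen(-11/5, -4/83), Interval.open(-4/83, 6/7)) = Interval.open(-11/5, 6/7)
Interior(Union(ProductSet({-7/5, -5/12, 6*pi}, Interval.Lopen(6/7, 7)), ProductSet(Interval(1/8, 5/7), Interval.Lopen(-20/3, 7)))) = ProductSet(Interval.open(1/8, 5/7), Interval.open(-20/3, 7))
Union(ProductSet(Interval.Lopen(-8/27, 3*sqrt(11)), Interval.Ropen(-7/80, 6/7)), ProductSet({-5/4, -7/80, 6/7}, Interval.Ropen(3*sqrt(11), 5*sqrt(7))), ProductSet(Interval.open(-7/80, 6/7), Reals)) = Union(ProductSet({-5/4, -7/80, 6/7}, Interval.Ropen(3*sqrt(11), 5*sqrt(7))), ProductSet(Interval.Lopen(-8/27, 3*sqrt(11)), Interval.Ropen(-7/80, 6/7)), ProductSet(Interval.open(-7/80, 6/7), Reals))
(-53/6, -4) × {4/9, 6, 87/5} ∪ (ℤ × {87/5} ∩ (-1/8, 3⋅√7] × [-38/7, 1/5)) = (-53/6, -4) × {4/9, 6, 87/5}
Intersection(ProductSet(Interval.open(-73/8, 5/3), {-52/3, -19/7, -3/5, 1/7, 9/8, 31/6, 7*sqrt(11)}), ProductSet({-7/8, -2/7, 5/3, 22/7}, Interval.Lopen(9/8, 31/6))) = ProductSet({-7/8, -2/7}, {31/6})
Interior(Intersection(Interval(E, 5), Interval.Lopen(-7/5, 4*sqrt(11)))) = Interval.open(E, 5)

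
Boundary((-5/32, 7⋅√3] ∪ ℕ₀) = {-5/32, 7⋅√3} ∪ (ℕ₀ \ (-5/32, 7⋅√3))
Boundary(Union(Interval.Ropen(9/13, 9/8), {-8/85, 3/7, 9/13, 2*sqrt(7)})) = {-8/85, 3/7, 9/13, 9/8, 2*sqrt(7)}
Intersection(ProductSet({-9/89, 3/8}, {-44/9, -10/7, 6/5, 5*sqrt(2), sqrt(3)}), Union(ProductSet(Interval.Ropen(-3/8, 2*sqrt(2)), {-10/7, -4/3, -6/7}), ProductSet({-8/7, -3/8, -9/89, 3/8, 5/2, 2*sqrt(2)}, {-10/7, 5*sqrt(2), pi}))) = ProductSet({-9/89, 3/8}, {-10/7, 5*sqrt(2)})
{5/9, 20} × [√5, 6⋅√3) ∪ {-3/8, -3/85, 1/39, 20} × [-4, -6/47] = ({-3/8, -3/85, 1/39, 20} × [-4, -6/47]) ∪ ({5/9, 20} × [√5, 6⋅√3))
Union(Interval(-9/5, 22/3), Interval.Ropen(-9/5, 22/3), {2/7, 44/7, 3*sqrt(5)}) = Interval(-9/5, 22/3)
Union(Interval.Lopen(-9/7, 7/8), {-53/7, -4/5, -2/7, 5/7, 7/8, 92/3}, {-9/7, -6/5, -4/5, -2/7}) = Union({-53/7, 92/3}, Interval(-9/7, 7/8))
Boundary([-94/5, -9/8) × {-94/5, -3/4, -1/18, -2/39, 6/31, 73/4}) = [-94/5, -9/8] × {-94/5, -3/4, -1/18, -2/39, 6/31, 73/4}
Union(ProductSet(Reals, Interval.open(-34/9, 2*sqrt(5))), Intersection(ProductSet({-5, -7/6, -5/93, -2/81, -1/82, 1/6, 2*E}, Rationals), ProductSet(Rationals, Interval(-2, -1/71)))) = ProductSet(Reals, Interval.open(-34/9, 2*sqrt(5)))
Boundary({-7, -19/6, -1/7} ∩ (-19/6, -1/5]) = ∅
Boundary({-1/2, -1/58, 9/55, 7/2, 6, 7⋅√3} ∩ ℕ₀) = {6}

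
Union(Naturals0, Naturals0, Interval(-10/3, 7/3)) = Union(Interval(-10/3, 7/3), Naturals0)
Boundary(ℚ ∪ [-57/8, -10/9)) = (-∞, -57/8] ∪ [-10/9, ∞)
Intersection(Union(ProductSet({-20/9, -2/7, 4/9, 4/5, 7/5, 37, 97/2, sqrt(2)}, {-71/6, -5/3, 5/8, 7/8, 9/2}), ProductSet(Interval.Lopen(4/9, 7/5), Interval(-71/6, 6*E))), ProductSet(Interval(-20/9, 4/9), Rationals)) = ProductSet({-20/9, -2/7, 4/9}, {-71/6, -5/3, 5/8, 7/8, 9/2})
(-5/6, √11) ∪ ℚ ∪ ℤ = ℚ ∪ [-5/6, √11)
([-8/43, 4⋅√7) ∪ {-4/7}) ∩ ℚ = {-4/7} ∪ (ℚ ∩ [-8/43, 4⋅√7))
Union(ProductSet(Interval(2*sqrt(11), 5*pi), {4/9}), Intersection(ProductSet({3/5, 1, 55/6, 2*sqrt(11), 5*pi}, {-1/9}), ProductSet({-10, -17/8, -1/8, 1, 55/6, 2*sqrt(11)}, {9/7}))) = ProductSet(Interval(2*sqrt(11), 5*pi), {4/9})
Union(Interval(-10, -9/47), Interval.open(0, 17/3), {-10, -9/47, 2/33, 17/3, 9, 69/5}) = Union({9, 69/5}, Interval(-10, -9/47), Interval.Lopen(0, 17/3))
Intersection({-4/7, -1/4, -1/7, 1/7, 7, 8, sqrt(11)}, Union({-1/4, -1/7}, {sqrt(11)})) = {-1/4, -1/7, sqrt(11)}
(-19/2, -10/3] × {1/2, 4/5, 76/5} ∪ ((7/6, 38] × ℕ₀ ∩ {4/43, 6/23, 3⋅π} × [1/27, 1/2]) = (-19/2, -10/3] × {1/2, 4/5, 76/5}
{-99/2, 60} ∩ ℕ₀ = {60}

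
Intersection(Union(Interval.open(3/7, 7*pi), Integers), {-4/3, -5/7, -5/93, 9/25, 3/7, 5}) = {5}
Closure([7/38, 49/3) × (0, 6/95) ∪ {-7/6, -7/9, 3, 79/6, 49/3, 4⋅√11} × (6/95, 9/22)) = ({7/38, 49/3} × [0, 6/95]) ∪ ([7/38, 49/3] × {0, 6/95}) ∪ ([7/38, 49/3) × (0, 6/95)) ∪ ({-7/6, -7/9, 3, 79/6, 49/3, 4⋅√11} × [6/95, 9/22])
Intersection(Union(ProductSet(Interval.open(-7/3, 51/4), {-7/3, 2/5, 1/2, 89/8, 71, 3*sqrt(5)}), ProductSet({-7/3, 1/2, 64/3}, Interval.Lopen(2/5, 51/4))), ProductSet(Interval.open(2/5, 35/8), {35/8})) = ProductSet({1/2}, {35/8})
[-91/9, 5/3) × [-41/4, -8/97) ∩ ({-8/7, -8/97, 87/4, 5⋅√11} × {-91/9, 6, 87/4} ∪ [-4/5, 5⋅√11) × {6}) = {-8/7, -8/97} × {-91/9}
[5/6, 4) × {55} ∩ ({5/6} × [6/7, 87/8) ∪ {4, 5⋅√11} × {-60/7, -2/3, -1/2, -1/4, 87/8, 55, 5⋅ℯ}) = ∅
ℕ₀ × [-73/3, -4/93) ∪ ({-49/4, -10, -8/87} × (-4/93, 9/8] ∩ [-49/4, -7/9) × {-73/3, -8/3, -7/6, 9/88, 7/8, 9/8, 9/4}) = (ℕ₀ × [-73/3, -4/93)) ∪ ({-49/4, -10} × {9/88, 7/8, 9/8})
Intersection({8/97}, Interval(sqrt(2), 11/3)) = EmptySet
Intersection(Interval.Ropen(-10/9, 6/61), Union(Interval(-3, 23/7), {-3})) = Interval.Ropen(-10/9, 6/61)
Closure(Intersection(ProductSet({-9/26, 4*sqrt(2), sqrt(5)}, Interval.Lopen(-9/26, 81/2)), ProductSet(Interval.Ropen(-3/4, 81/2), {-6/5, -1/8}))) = ProductSet({-9/26, 4*sqrt(2), sqrt(5)}, {-1/8})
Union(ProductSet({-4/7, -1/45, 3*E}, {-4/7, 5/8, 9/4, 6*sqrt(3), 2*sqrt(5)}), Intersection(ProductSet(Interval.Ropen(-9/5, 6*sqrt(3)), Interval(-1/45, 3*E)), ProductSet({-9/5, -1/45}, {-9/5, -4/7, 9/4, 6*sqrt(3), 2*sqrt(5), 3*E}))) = Union(ProductSet({-9/5, -1/45}, {9/4, 2*sqrt(5), 3*E}), ProductSet({-4/7, -1/45, 3*E}, {-4/7, 5/8, 9/4, 6*sqrt(3), 2*sqrt(5)}))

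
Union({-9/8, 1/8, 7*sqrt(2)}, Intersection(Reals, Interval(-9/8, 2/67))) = Union({1/8, 7*sqrt(2)}, Interval(-9/8, 2/67))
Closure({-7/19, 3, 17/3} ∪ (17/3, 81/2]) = {-7/19, 3} ∪ [17/3, 81/2]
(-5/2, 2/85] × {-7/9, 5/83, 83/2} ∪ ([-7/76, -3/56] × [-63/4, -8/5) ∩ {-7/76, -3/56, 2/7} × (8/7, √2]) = (-5/2, 2/85] × {-7/9, 5/83, 83/2}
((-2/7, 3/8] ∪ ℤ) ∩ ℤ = ℤ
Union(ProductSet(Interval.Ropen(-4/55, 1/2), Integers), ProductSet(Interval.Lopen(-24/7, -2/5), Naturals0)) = Union(ProductSet(Interval.Lopen(-24/7, -2/5), Naturals0), ProductSet(Interval.Ropen(-4/55, 1/2), Integers))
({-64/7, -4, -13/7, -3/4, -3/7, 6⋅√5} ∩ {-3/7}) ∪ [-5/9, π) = [-5/9, π)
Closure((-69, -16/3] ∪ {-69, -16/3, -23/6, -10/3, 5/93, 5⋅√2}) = [-69, -16/3] ∪ {-23/6, -10/3, 5/93, 5⋅√2}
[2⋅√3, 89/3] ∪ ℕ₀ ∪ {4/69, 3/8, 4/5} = ℕ₀ ∪ {4/69, 3/8, 4/5} ∪ [2⋅√3, 89/3]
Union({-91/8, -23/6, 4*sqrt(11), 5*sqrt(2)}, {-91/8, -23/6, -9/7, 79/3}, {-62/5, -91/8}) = {-62/5, -91/8, -23/6, -9/7, 79/3, 4*sqrt(11), 5*sqrt(2)}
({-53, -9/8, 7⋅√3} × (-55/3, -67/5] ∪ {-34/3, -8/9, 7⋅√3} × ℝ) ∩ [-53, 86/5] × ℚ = ({-34/3, -8/9, 7⋅√3} × ℚ) ∪ ({-53, -9/8, 7⋅√3} × (ℚ ∩ (-55/3, -67/5]))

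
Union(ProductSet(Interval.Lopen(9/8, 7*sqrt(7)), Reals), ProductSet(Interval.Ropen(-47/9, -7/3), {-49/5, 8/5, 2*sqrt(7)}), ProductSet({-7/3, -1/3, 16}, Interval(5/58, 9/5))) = Union(ProductSet({-7/3, -1/3, 16}, Interval(5/58, 9/5)), ProductSet(Interval.Ropen(-47/9, -7/3), {-49/5, 8/5, 2*sqrt(7)}), ProductSet(Interval.Lopen(9/8, 7*sqrt(7)), Reals))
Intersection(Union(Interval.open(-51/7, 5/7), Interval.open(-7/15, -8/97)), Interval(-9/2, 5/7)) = Interval.Ropen(-9/2, 5/7)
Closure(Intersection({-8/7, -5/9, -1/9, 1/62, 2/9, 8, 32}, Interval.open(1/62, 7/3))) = {2/9}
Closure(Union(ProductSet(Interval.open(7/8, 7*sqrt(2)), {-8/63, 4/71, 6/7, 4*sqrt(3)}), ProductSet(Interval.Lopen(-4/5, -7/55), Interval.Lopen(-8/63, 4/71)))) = Union(ProductSet({-4/5, -7/55}, Interval(-8/63, 4/71)), ProductSet(Interval(-4/5, -7/55), {-8/63, 4/71}), ProductSet(Interval.Lopen(-4/5, -7/55), Interval.Lopen(-8/63, 4/71)), ProductSet(Interval(7/8, 7*sqrt(2)), {-8/63, 4/71, 6/7, 4*sqrt(3)}))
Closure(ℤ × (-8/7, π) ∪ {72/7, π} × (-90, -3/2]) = (ℤ × [-8/7, π]) ∪ ({72/7, π} × [-90, -3/2])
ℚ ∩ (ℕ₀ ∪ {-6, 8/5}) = {-6, 8/5} ∪ ℕ₀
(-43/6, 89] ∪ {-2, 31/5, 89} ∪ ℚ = ℚ ∪ [-43/6, 89]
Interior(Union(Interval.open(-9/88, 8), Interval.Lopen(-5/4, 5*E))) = Interval.open(-5/4, 5*E)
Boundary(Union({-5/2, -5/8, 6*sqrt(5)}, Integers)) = Union({-5/2, -5/8, 6*sqrt(5)}, Integers)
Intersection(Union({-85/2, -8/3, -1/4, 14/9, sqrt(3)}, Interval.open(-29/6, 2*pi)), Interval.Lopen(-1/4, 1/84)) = Interval.Lopen(-1/4, 1/84)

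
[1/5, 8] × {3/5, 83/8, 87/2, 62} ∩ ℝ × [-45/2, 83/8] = [1/5, 8] × {3/5, 83/8}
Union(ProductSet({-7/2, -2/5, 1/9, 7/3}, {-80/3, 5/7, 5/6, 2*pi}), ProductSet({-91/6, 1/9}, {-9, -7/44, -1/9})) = Union(ProductSet({-91/6, 1/9}, {-9, -7/44, -1/9}), ProductSet({-7/2, -2/5, 1/9, 7/3}, {-80/3, 5/7, 5/6, 2*pi}))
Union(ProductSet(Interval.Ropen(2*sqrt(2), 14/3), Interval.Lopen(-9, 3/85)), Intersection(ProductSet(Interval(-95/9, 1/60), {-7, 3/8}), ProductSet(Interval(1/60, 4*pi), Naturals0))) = ProductSet(Interval.Ropen(2*sqrt(2), 14/3), Interval.Lopen(-9, 3/85))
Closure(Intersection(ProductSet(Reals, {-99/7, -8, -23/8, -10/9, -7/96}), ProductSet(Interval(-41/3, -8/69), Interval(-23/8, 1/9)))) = ProductSet(Interval(-41/3, -8/69), {-23/8, -10/9, -7/96})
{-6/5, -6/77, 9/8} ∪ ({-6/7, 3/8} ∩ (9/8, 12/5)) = {-6/5, -6/77, 9/8}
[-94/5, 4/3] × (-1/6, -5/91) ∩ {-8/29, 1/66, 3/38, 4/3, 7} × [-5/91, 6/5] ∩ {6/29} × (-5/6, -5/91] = ∅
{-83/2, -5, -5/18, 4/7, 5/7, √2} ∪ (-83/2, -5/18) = [-83/2, -5/18] ∪ {4/7, 5/7, √2}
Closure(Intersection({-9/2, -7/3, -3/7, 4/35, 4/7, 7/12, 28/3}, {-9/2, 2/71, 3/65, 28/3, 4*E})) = {-9/2, 28/3}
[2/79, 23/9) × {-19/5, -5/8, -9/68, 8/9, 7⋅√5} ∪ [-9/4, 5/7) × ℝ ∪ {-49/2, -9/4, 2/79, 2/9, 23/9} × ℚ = ([-9/4, 5/7) × ℝ) ∪ ({-49/2, -9/4, 2/79, 2/9, 23/9} × ℚ) ∪ ([2/79, 23/9) × {-19/5, -5/8, -9/68, 8/9, 7⋅√5})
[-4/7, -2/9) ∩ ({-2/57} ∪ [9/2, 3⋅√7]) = ∅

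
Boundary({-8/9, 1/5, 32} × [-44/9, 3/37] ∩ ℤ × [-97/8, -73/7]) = ∅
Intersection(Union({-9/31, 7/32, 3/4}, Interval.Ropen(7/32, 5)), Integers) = Range(1, 5, 1)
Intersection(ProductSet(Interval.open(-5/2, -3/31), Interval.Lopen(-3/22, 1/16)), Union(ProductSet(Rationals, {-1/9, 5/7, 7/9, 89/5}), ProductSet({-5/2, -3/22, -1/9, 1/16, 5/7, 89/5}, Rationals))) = Union(ProductSet({-3/22, -1/9}, Intersection(Interval.Lopen(-3/22, 1/16), Rationals)), ProductSet(Intersection(Interval.open(-5/2, -3/31), Rationals), {-1/9}))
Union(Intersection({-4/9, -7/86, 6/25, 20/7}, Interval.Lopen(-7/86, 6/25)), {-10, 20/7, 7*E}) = {-10, 6/25, 20/7, 7*E}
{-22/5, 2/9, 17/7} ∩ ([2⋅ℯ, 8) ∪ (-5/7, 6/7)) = {2/9}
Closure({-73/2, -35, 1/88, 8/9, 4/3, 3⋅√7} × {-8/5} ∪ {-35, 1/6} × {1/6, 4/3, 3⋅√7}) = ({-35, 1/6} × {1/6, 4/3, 3⋅√7}) ∪ ({-73/2, -35, 1/88, 8/9, 4/3, 3⋅√7} × {-8/5})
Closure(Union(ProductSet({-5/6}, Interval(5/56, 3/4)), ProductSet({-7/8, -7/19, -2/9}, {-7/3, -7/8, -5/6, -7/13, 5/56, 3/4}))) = Union(ProductSet({-5/6}, Interval(5/56, 3/4)), ProductSet({-7/8, -7/19, -2/9}, {-7/3, -7/8, -5/6, -7/13, 5/56, 3/4}))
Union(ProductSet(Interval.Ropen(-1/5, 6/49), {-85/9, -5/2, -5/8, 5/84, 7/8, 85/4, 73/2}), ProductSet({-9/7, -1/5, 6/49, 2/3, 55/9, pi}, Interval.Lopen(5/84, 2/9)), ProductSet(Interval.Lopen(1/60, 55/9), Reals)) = Union(ProductSet({-9/7, -1/5, 6/49, 2/3, 55/9, pi}, Interval.Lopen(5/84, 2/9)), ProductSet(Interval.Ropen(-1/5, 6/49), {-85/9, -5/2, -5/8, 5/84, 7/8, 85/4, 73/2}), ProductSet(Interval.Lopen(1/60, 55/9), Reals))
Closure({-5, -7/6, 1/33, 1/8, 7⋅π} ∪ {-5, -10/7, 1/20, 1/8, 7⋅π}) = {-5, -10/7, -7/6, 1/33, 1/20, 1/8, 7⋅π}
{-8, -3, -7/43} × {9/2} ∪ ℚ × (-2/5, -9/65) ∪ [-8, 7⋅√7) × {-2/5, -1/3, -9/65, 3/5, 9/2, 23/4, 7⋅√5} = (ℚ × (-2/5, -9/65)) ∪ ([-8, 7⋅√7) × {-2/5, -1/3, -9/65, 3/5, 9/2, 23/4, 7⋅√5})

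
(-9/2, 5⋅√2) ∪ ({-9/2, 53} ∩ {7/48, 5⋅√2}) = (-9/2, 5⋅√2)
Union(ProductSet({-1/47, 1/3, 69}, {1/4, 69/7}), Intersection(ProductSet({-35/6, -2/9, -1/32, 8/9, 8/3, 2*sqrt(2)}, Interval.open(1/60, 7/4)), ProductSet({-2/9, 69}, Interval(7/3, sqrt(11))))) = ProductSet({-1/47, 1/3, 69}, {1/4, 69/7})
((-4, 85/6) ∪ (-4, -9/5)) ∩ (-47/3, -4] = ∅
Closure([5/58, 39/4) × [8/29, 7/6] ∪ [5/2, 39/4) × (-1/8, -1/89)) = ({5/2, 39/4} × [-1/8, -1/89]) ∪ ([5/2, 39/4] × {-1/8, -1/89}) ∪ ([5/58, 39/4] × [8/29, 7/6]) ∪ ([5/2, 39/4) × (-1/8, -1/89))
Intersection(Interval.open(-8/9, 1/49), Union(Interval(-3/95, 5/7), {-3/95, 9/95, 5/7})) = Interval.Ropen(-3/95, 1/49)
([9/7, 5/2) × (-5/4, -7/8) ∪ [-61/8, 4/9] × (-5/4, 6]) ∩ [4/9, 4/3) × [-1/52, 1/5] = {4/9} × [-1/52, 1/5]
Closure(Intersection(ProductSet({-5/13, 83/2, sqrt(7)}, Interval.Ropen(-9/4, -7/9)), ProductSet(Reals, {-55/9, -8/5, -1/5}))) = ProductSet({-5/13, 83/2, sqrt(7)}, {-8/5})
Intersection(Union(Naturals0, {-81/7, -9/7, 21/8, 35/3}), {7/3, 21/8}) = {21/8}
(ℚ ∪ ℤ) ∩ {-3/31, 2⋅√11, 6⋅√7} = {-3/31}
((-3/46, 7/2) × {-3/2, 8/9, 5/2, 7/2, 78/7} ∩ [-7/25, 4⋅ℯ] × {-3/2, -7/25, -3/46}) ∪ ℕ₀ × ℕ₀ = (ℕ₀ × ℕ₀) ∪ ((-3/46, 7/2) × {-3/2})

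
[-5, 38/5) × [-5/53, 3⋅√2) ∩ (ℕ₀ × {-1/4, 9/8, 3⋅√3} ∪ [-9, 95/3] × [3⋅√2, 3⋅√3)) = {0, 1, …, 7} × {9/8}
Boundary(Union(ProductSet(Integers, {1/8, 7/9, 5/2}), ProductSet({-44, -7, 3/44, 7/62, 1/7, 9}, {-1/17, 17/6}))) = Union(ProductSet({-44, -7, 3/44, 7/62, 1/7, 9}, {-1/17, 17/6}), ProductSet(Integers, {1/8, 7/9, 5/2}))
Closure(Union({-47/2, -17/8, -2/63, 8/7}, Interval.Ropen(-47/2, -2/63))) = Union({8/7}, Interval(-47/2, -2/63))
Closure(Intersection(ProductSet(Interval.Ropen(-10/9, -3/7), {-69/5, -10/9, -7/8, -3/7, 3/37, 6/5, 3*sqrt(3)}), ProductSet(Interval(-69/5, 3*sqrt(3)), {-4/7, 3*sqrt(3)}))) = ProductSet(Interval(-10/9, -3/7), {3*sqrt(3)})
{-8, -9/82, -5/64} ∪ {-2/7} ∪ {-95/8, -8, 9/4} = {-95/8, -8, -2/7, -9/82, -5/64, 9/4}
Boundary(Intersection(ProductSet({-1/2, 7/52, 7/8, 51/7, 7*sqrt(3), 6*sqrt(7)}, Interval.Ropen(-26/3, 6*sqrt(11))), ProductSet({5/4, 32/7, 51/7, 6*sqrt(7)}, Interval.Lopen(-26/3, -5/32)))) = ProductSet({51/7, 6*sqrt(7)}, Interval(-26/3, -5/32))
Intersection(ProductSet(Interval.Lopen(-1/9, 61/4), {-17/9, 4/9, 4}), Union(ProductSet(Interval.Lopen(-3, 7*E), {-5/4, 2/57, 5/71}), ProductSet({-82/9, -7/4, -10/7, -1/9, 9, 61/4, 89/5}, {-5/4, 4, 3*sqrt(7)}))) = ProductSet({9, 61/4}, {4})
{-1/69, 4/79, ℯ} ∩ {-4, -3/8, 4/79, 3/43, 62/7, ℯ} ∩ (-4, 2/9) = {4/79}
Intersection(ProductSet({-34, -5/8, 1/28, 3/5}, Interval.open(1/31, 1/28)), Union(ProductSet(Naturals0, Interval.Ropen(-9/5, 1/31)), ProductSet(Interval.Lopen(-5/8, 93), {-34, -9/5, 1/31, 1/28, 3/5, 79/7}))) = EmptySet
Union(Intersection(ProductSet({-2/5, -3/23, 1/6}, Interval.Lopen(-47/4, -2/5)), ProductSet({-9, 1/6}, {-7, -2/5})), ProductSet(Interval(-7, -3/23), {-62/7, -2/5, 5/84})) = Union(ProductSet({1/6}, {-7, -2/5}), ProductSet(Interval(-7, -3/23), {-62/7, -2/5, 5/84}))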